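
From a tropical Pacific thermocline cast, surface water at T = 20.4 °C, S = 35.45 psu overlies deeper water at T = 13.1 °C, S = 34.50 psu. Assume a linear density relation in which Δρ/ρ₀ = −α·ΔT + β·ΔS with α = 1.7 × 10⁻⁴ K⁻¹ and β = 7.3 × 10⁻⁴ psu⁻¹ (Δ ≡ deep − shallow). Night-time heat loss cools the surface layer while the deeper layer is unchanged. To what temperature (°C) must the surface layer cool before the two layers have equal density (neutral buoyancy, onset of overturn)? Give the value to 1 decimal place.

17.2 °C

Neutral buoyancy requires Δρ = 0, i.e. −α(T_deep − T_surf′) + β(S_deep − S_surf) = 0.
T_surf′ = T_deep − (β/α)·ΔS = 13.1 − (7.3 × 10⁻⁴/1.7 × 10⁻⁴)·(-0.95) = 17.179 °C.
Cooling required: 20.4 − (17.179) = 3.221 °C.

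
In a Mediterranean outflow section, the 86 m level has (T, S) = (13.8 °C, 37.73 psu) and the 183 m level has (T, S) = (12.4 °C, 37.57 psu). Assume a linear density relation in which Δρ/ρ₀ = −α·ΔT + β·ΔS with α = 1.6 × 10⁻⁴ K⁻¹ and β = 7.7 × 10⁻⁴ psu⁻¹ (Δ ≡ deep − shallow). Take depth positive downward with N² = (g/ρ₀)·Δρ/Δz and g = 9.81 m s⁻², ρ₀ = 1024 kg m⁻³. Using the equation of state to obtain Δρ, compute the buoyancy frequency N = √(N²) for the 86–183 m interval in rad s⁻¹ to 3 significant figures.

ΔT = -1.4 K, ΔS = -0.16 psu (deep − shallow).
Δρ/ρ₀ = −αΔT + βΔS = 2.24 × 10⁻⁴ − 1.232 × 10⁻⁴ = 1.008 × 10⁻⁴, so Δρ ≈ 0.1032 kg m⁻³.
N² = (g/ρ₀)·Δρ/Δz = g·(Δρ/ρ₀)/Δz = 9.81 × 1.008 × 10⁻⁴ / 97 = 1.0194 × 10⁻⁵ s⁻².
N = √(1.0194 × 10⁻⁵) = 3.1928 × 10⁻³ rad s⁻¹ ≈ 3.19 × 10⁻³ rad s⁻¹.

3.19 × 10⁻³ rad s⁻¹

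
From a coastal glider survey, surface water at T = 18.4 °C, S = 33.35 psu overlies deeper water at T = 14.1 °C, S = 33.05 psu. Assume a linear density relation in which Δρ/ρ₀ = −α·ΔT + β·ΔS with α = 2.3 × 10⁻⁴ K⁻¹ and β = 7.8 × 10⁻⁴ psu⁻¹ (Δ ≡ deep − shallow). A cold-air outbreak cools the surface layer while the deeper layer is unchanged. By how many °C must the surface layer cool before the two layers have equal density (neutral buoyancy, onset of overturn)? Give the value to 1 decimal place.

Neutral buoyancy requires Δρ = 0, i.e. −α(T_deep − T_surf′) + β(S_deep − S_surf) = 0.
T_surf′ = T_deep − (β/α)·ΔS = 14.1 − (7.8 × 10⁻⁴/2.3 × 10⁻⁴)·(-0.30) = 15.117 °C.
Cooling required: 18.4 − (15.117) = 3.283 °C.

3.3 °C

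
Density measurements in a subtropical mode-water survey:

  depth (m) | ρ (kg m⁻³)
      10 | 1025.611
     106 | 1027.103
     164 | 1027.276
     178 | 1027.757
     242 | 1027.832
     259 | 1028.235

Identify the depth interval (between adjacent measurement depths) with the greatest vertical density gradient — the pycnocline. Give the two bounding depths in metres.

Compute the density gradient over each adjacent pair:
  10–106 m: Δρ/Δz = 1.492/96 = 0.016 kg m⁻⁴
  106–164 m: Δρ/Δz = 0.173/58 = 3.0 × 10⁻³ kg m⁻⁴
  164–178 m: Δρ/Δz = 0.481/14 = 0.034 kg m⁻⁴
  178–242 m: Δρ/Δz = 0.075/64 = 1.2 × 10⁻³ kg m⁻⁴
  242–259 m: Δρ/Δz = 0.403/17 = 0.024 kg m⁻⁴
The largest gradient is in the 164–178 m interval — the pycnocline.

164–178 m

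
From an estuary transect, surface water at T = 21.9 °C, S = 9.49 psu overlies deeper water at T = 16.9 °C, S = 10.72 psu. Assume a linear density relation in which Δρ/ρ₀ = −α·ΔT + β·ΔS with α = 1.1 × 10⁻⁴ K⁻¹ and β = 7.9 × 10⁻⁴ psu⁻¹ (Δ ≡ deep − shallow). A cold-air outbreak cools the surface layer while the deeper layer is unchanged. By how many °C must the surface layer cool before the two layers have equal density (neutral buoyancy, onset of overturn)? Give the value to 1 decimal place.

13.8 °C

Neutral buoyancy requires Δρ = 0, i.e. −α(T_deep − T_surf′) + β(S_deep − S_surf) = 0.
T_surf′ = T_deep − (β/α)·ΔS = 16.9 − (7.9 × 10⁻⁴/1.1 × 10⁻⁴)·(+1.23) = 8.066 °C.
Cooling required: 21.9 − (8.066) = 13.834 °C.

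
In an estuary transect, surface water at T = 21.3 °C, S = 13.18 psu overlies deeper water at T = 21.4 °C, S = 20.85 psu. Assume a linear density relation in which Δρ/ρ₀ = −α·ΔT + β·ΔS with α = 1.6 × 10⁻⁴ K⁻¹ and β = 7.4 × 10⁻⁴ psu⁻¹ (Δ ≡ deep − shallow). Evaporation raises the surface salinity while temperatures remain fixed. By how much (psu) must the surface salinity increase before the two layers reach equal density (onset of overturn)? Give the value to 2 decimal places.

Neutral buoyancy requires −α(T_deep − T_surf) + β(S_deep − S_surf′) = 0.
S_surf′ = S_deep − (α/β)·ΔT = 20.85 − (1.6 × 10⁻⁴/7.4 × 10⁻⁴)·(+0.1) = 20.8284 psu.
Increase required: 20.8284 − 13.18 = 7.6484 psu.

7.65 psu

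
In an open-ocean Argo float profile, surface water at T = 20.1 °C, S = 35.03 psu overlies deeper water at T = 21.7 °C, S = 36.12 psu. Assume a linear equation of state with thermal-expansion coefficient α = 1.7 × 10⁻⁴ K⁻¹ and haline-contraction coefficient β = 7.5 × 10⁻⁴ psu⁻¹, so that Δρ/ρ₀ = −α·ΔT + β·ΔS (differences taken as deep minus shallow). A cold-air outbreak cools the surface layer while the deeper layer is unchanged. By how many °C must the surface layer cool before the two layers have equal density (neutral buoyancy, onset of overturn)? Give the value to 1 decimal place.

3.2 °C

Neutral buoyancy requires Δρ = 0, i.e. −α(T_deep − T_surf′) + β(S_deep − S_surf) = 0.
T_surf′ = T_deep − (β/α)·ΔS = 21.7 − (7.5 × 10⁻⁴/1.7 × 10⁻⁴)·(+1.09) = 16.891 °C.
Cooling required: 20.1 − (16.891) = 3.209 °C.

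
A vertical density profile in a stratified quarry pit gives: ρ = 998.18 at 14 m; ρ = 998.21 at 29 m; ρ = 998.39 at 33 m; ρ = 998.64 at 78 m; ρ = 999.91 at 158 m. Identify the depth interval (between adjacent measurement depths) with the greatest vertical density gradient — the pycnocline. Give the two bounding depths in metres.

Compute the density gradient over each adjacent pair:
  14–29 m: Δρ/Δz = 0.03/15 = 2.0 × 10⁻³ kg m⁻⁴
  29–33 m: Δρ/Δz = 0.18/4 = 0.045 kg m⁻⁴
  33–78 m: Δρ/Δz = 0.25/45 = 5.6 × 10⁻³ kg m⁻⁴
  78–158 m: Δρ/Δz = 1.27/80 = 0.016 kg m⁻⁴
The largest gradient is in the 29–33 m interval — the pycnocline.

29–33 m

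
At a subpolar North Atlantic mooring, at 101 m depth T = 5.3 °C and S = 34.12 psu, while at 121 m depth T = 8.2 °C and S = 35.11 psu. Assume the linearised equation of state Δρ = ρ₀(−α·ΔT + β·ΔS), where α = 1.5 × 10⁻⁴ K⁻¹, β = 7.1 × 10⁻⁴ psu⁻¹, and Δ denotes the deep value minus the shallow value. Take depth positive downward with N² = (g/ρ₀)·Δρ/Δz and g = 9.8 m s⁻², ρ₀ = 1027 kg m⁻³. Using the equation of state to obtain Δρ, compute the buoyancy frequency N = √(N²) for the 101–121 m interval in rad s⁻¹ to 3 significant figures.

ΔT = +2.9 K, ΔS = +0.99 psu (deep − shallow).
Δρ/ρ₀ = −αΔT + βΔS = -4.35 × 10⁻⁴ + 7.029 × 10⁻⁴ = 2.679 × 10⁻⁴, so Δρ ≈ 0.2751 kg m⁻³.
N² = (g/ρ₀)·Δρ/Δz = g·(Δρ/ρ₀)/Δz = 9.8 × 2.679 × 10⁻⁴ / 20 = 1.3127 × 10⁻⁴ s⁻².
N = √(1.3127 × 10⁻⁴) = 0.011457 rad s⁻¹ ≈ 0.0115 rad s⁻¹.

0.0115 rad s⁻¹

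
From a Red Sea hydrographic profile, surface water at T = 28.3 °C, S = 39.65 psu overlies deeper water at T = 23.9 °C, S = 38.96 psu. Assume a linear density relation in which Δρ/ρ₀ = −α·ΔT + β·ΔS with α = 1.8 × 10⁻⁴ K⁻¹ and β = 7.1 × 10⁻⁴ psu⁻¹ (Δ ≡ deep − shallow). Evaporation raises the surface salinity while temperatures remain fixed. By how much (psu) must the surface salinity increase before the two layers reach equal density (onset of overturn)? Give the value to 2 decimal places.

0.43 psu

Neutral buoyancy requires −α(T_deep − T_surf) + β(S_deep − S_surf′) = 0.
S_surf′ = S_deep − (α/β)·ΔT = 38.96 − (1.8 × 10⁻⁴/7.1 × 10⁻⁴)·(-4.4) = 40.0755 psu.
Increase required: 40.0755 − 39.65 = 0.4255 psu.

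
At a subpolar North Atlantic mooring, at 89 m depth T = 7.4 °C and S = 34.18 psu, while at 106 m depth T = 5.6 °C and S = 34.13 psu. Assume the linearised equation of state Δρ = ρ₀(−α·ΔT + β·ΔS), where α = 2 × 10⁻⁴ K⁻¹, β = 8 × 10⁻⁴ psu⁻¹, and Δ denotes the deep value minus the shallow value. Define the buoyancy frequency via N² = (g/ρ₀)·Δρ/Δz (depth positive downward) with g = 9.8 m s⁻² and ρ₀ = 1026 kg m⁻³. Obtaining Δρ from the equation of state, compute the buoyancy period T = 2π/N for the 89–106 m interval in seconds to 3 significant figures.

ΔT = -1.8 K, ΔS = -0.05 psu (deep − shallow).
Δρ/ρ₀ = −αΔT + βΔS = 3.60 × 10⁻⁴ − 4.00 × 10⁻⁵ = 3.20 × 10⁻⁴, so Δρ ≈ 0.3283 kg m⁻³.
N² = (g/ρ₀)·Δρ/Δz = g·(Δρ/ρ₀)/Δz = 9.8 × 3.20 × 10⁻⁴ / 17 = 1.8447 × 10⁻⁴ s⁻².
N = √(1.8447 × 10⁻⁴) = 0.013582 rad s⁻¹ → T = 2π/N = 462.61 s ≈ 463 s.

463 s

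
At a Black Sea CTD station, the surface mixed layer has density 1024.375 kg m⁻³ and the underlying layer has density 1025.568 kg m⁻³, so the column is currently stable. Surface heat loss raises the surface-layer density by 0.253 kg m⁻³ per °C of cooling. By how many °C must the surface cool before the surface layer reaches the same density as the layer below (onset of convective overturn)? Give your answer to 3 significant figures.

4.72 °C

Density deficit of the surface layer: 1025.568 − 1024.375 = 1.193 kg m⁻³.
Required change = 1.193 / 0.253 = 4.72 °C.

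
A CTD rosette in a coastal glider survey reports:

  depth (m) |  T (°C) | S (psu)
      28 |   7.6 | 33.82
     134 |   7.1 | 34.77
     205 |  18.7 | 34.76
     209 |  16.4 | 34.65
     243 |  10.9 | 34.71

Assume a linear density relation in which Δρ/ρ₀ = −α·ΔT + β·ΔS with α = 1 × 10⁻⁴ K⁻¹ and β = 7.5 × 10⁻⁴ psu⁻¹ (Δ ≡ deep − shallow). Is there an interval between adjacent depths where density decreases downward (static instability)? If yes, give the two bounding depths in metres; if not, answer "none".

Evaluate Δρ/ρ₀ = −αΔT + βΔS across each adjacent pair:
  28–134 m: −αΔT+βΔS = −(1 × 10⁻⁴)(-0.5)+(7.5 × 10⁻⁴)(+0.95) = 7.6 × 10⁻⁴ → stable
  134–205 m: −αΔT+βΔS = −(1 × 10⁻⁴)(+11.6)+(7.5 × 10⁻⁴)(-0.01) = -1.2 × 10⁻³ → UNSTABLE
  205–209 m: −αΔT+βΔS = −(1 × 10⁻⁴)(-2.3)+(7.5 × 10⁻⁴)(-0.11) = 1.5 × 10⁻⁴ → stable
  209–243 m: −αΔT+βΔS = −(1 × 10⁻⁴)(-5.5)+(7.5 × 10⁻⁴)(+0.06) = 6.0 × 10⁻⁴ → stable
The 134–205 m interval has Δρ < 0: lighter water underlies denser water.

134–205 m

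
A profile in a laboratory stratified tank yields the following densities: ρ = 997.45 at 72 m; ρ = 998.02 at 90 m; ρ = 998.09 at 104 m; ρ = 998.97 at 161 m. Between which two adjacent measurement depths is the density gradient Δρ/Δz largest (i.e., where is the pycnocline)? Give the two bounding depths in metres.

72–90 m

Compute the density gradient over each adjacent pair:
  72–90 m: Δρ/Δz = 0.57/18 = 0.032 kg m⁻⁴
  90–104 m: Δρ/Δz = 0.07/14 = 5.0 × 10⁻³ kg m⁻⁴
  104–161 m: Δρ/Δz = 0.88/57 = 0.015 kg m⁻⁴
The largest gradient is in the 72–90 m interval — the pycnocline.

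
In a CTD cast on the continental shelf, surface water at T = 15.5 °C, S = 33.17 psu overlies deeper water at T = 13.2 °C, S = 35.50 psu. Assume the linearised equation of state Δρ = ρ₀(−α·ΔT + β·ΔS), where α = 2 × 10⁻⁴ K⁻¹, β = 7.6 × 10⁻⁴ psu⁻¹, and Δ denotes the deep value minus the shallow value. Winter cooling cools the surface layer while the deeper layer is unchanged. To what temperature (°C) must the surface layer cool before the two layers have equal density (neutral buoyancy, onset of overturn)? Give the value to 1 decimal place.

4.3 °C

Neutral buoyancy requires Δρ = 0, i.e. −α(T_deep − T_surf′) + β(S_deep − S_surf) = 0.
T_surf′ = T_deep − (β/α)·ΔS = 13.2 − (7.6 × 10⁻⁴/2 × 10⁻⁴)·(+2.33) = 4.346 °C.
Cooling required: 15.5 − (4.346) = 11.154 °C.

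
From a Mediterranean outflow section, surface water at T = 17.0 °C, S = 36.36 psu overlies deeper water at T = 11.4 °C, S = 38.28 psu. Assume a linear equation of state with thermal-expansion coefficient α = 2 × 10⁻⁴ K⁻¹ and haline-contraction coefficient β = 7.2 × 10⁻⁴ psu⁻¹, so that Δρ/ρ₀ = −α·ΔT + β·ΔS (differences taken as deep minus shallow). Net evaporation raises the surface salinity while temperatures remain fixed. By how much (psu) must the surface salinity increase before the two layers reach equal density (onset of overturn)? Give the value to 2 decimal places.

3.48 psu

Neutral buoyancy requires −α(T_deep − T_surf) + β(S_deep − S_surf′) = 0.
S_surf′ = S_deep − (α/β)·ΔT = 38.28 − (2 × 10⁻⁴/7.2 × 10⁻⁴)·(-5.6) = 39.8356 psu.
Increase required: 39.8356 − 36.36 = 3.4756 psu.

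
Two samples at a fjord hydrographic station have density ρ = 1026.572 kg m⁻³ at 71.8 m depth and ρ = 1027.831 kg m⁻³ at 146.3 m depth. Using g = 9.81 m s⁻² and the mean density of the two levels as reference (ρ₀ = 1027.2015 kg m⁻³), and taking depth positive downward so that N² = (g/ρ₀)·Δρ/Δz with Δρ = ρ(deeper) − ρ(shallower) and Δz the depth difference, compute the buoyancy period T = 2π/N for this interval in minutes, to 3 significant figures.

Δρ = 1027.831 − 1026.572 = 1.259 kg m⁻³ over Δz = 146.3 − 71.8 = 74.5 m.
N² = (9.81/1027.2015) × (1.259/74.5) = 1.6139 × 10⁻⁴ s⁻².
N = √(1.6139 × 10⁻⁴) = 0.012704 rad s⁻¹, so T = 2π/N = 494.58 s = 8.2430 min ≈ 8.24 min.

8.24 min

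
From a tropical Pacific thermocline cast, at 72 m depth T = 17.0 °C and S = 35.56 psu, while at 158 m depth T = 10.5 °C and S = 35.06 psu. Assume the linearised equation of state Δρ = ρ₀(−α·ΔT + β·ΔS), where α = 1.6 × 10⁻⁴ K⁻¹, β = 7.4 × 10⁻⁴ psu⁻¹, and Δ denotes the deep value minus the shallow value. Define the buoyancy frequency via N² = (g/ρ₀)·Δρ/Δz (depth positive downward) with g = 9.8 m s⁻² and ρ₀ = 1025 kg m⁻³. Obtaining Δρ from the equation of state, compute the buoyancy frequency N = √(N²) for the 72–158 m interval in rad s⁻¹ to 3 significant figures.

ΔT = -6.5 K, ΔS = -0.50 psu (deep − shallow).
Δρ/ρ₀ = −αΔT + βΔS = 1.04 × 10⁻³ − 3.70 × 10⁻⁴ = 6.70 × 10⁻⁴, so Δρ ≈ 0.6868 kg m⁻³.
N² = (g/ρ₀)·Δρ/Δz = g·(Δρ/ρ₀)/Δz = 9.8 × 6.70 × 10⁻⁴ / 86 = 7.6349 × 10⁻⁵ s⁻².
N = √(7.6349 × 10⁻⁵) = 8.7378 × 10⁻³ rad s⁻¹ ≈ 8.74 × 10⁻³ rad s⁻¹.

8.74 × 10⁻³ rad s⁻¹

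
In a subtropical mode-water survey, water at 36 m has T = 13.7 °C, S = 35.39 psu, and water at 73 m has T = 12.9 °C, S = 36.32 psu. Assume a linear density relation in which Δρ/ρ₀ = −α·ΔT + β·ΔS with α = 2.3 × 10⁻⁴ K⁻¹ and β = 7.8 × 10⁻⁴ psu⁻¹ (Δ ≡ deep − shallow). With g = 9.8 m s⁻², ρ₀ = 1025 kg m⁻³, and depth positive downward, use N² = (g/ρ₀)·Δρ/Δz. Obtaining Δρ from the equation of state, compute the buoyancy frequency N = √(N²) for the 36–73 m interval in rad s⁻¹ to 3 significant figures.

ΔT = -0.8 K, ΔS = +0.93 psu (deep − shallow).
Δρ/ρ₀ = −αΔT + βΔS = 1.84 × 10⁻⁴ + 7.254 × 10⁻⁴ = 9.094 × 10⁻⁴, so Δρ ≈ 0.9321 kg m⁻³.
N² = (g/ρ₀)·Δρ/Δz = g·(Δρ/ρ₀)/Δz = 9.8 × 9.094 × 10⁻⁴ / 37 = 2.4087 × 10⁻⁴ s⁻².
N = √(2.4087 × 10⁻⁴) = 0.015520 rad s⁻¹ ≈ 0.0155 rad s⁻¹.

0.0155 rad s⁻¹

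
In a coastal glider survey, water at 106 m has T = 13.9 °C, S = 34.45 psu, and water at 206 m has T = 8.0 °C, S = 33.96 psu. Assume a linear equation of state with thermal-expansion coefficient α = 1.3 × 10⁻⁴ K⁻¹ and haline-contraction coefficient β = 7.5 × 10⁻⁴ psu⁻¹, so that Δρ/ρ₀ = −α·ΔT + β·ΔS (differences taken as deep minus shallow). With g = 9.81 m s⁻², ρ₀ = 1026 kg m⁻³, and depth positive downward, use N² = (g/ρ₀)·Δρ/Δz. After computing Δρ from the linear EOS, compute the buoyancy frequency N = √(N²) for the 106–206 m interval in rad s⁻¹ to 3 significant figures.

ΔT = -5.9 K, ΔS = -0.49 psu (deep − shallow).
Δρ/ρ₀ = −αΔT + βΔS = 7.67 × 10⁻⁴ − 3.675 × 10⁻⁴ = 3.995 × 10⁻⁴, so Δρ ≈ 0.4099 kg m⁻³.
N² = (g/ρ₀)·Δρ/Δz = g·(Δρ/ρ₀)/Δz = 9.81 × 3.995 × 10⁻⁴ / 100 = 3.9191 × 10⁻⁵ s⁻².
N = √(3.9191 × 10⁻⁵) = 6.2603 × 10⁻³ rad s⁻¹ ≈ 6.26 × 10⁻³ rad s⁻¹.

6.26 × 10⁻³ rad s⁻¹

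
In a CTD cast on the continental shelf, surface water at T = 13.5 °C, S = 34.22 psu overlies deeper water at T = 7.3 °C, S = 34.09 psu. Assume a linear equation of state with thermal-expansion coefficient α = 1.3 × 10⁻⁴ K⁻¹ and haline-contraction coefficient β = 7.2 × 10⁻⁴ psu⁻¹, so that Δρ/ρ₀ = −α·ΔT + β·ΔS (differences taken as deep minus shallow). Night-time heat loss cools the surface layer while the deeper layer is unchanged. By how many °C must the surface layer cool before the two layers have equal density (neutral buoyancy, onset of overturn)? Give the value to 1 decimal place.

5.5 °C

Neutral buoyancy requires Δρ = 0, i.e. −α(T_deep − T_surf′) + β(S_deep − S_surf) = 0.
T_surf′ = T_deep − (β/α)·ΔS = 7.3 − (7.2 × 10⁻⁴/1.3 × 10⁻⁴)·(-0.13) = 8.020 °C.
Cooling required: 13.5 − (8.020) = 5.480 °C.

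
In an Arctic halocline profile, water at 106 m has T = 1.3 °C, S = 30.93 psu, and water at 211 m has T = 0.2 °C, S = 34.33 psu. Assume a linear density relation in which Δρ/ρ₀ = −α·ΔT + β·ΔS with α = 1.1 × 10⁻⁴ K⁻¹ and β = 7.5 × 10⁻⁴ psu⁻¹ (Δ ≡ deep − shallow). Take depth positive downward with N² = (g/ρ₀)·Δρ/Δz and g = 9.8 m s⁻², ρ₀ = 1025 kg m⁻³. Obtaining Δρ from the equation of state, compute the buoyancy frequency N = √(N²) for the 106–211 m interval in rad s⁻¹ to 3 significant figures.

0.0158 rad s⁻¹

ΔT = -1.1 K, ΔS = +3.40 psu (deep − shallow).
Δρ/ρ₀ = −αΔT + βΔS = 1.21 × 10⁻⁴ + 2.55 × 10⁻³ = 2.671 × 10⁻³, so Δρ ≈ 2.738 kg m⁻³.
N² = (g/ρ₀)·Δρ/Δz = g·(Δρ/ρ₀)/Δz = 9.8 × 2.671 × 10⁻³ / 105 = 2.4929 × 10⁻⁴ s⁻².
N = √(2.4929 × 10⁻⁴) = 0.015789 rad s⁻¹ ≈ 0.0158 rad s⁻¹.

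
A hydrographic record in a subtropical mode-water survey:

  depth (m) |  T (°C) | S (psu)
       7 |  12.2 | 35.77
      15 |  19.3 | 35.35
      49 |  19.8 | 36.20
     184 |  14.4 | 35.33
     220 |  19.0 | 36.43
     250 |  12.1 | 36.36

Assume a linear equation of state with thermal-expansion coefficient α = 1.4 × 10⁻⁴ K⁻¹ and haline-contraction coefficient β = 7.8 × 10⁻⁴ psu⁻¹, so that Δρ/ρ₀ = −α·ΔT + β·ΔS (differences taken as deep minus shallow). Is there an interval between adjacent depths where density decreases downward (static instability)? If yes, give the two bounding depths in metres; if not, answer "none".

Evaluate Δρ/ρ₀ = −αΔT + βΔS across each adjacent pair:
  7–15 m: −αΔT+βΔS = −(1.4 × 10⁻⁴)(+7.1)+(7.8 × 10⁻⁴)(-0.42) = -1.3 × 10⁻³ → UNSTABLE
  15–49 m: −αΔT+βΔS = −(1.4 × 10⁻⁴)(+0.5)+(7.8 × 10⁻⁴)(+0.85) = 5.9 × 10⁻⁴ → stable
  49–184 m: −αΔT+βΔS = −(1.4 × 10⁻⁴)(-5.4)+(7.8 × 10⁻⁴)(-0.87) = 7.7 × 10⁻⁵ → stable
  184–220 m: −αΔT+βΔS = −(1.4 × 10⁻⁴)(+4.6)+(7.8 × 10⁻⁴)(+1.10) = 2.1 × 10⁻⁴ → stable
  220–250 m: −αΔT+βΔS = −(1.4 × 10⁻⁴)(-6.9)+(7.8 × 10⁻⁴)(-0.07) = 9.1 × 10⁻⁴ → stable
The 7–15 m interval has Δρ < 0: lighter water underlies denser water.

7–15 m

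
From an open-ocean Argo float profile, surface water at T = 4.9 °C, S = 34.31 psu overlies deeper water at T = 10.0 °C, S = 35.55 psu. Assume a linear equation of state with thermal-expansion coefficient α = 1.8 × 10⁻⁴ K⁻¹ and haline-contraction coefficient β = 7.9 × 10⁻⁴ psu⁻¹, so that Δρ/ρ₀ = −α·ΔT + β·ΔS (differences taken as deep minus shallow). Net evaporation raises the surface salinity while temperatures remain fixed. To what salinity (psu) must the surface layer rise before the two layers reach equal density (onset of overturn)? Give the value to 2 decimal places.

34.39 psu

Neutral buoyancy requires −α(T_deep − T_surf) + β(S_deep − S_surf′) = 0.
S_surf′ = S_deep − (α/β)·ΔT = 35.55 − (1.8 × 10⁻⁴/7.9 × 10⁻⁴)·(+5.1) = 34.3880 psu.
Increase required: 34.3880 − 34.31 = 0.0780 psu.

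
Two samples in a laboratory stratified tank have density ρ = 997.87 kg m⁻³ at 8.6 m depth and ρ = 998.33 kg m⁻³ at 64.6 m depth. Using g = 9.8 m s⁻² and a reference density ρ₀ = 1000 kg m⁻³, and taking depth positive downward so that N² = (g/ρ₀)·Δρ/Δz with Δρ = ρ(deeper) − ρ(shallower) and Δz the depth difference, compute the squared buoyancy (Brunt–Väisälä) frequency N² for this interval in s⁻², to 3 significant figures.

8.05 × 10⁻⁵ s⁻²

Δρ = 998.33 − 997.87 = 0.46 kg m⁻³ over Δz = 64.6 − 8.6 = 56 m.
N² = (9.8/1000) × (0.46/56) = 8.0500 × 10⁻⁵ s⁻² ≈ 8.05 × 10⁻⁵ s⁻².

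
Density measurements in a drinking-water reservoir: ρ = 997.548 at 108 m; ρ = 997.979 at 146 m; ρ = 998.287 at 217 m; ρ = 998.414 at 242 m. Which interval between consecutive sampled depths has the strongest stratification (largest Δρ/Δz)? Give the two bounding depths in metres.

Compute the density gradient over each adjacent pair:
  108–146 m: Δρ/Δz = 0.431/38 = 0.011 kg m⁻⁴
  146–217 m: Δρ/Δz = 0.308/71 = 4.3 × 10⁻³ kg m⁻⁴
  217–242 m: Δρ/Δz = 0.127/25 = 5.1 × 10⁻³ kg m⁻⁴
The largest gradient is in the 108–146 m interval — the pycnocline.

108–146 m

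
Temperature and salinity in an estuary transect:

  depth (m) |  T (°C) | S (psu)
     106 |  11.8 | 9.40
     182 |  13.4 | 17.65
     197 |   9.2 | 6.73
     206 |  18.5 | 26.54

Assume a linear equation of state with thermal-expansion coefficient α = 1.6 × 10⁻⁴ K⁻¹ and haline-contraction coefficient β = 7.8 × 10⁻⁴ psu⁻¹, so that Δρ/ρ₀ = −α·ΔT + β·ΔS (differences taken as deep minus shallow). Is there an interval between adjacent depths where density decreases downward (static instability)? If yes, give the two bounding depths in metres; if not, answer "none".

Evaluate Δρ/ρ₀ = −αΔT + βΔS across each adjacent pair:
  106–182 m: −αΔT+βΔS = −(1.6 × 10⁻⁴)(+1.6)+(7.8 × 10⁻⁴)(+8.25) = 6.2 × 10⁻³ → stable
  182–197 m: −αΔT+βΔS = −(1.6 × 10⁻⁴)(-4.2)+(7.8 × 10⁻⁴)(-10.92) = -7.8 × 10⁻³ → UNSTABLE
  197–206 m: −αΔT+βΔS = −(1.6 × 10⁻⁴)(+9.3)+(7.8 × 10⁻⁴)(+19.81) = 0.014 → stable
The 182–197 m interval has Δρ < 0: lighter water underlies denser water.

182–197 m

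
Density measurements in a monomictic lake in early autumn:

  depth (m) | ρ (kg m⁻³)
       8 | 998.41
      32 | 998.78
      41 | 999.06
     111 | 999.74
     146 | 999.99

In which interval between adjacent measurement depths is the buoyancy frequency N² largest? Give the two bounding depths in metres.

32–41 m

Compute the density gradient over each adjacent pair:
  8–32 m: Δρ/Δz = 0.37/24 = 0.015 kg m⁻⁴
  32–41 m: Δρ/Δz = 0.28/9 = 0.031 kg m⁻⁴
  41–111 m: Δρ/Δz = 0.68/70 = 9.7 × 10⁻³ kg m⁻⁴
  111–146 m: Δρ/Δz = 0.25/35 = 7.1 × 10⁻³ kg m⁻⁴
The largest gradient is in the 32–41 m interval — the pycnocline.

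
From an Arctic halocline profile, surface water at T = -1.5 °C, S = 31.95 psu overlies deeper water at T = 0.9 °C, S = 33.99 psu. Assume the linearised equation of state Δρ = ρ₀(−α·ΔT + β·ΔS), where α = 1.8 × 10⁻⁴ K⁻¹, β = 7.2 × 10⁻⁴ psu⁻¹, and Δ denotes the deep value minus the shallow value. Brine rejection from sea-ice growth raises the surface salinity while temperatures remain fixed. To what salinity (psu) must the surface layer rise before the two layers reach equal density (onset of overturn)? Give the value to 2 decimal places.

33.39 psu

Neutral buoyancy requires −α(T_deep − T_surf) + β(S_deep − S_surf′) = 0.
S_surf′ = S_deep − (α/β)·ΔT = 33.99 − (1.8 × 10⁻⁴/7.2 × 10⁻⁴)·(+2.4) = 33.3900 psu.
Increase required: 33.3900 − 31.95 = 1.4400 psu.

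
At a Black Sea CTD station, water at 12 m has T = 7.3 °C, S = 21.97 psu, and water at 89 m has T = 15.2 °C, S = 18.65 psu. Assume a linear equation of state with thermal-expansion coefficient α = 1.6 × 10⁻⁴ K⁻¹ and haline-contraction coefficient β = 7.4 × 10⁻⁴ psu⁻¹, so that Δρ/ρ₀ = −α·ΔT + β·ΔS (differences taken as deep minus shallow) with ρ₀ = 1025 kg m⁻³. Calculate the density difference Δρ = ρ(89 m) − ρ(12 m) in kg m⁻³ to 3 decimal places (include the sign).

ΔT = +7.9 K, ΔS = -3.32 psu (deep − shallow).
Δρ/ρ₀ = −(1.6 × 10⁻⁴)(+7.9) + (7.4 × 10⁻⁴)(-3.32) = -3.7208 × 10⁻³.
Δρ = 1025 × (-3.7208 × 10⁻³) = -3.814 kg m⁻³.
Negative Δρ: lighter below, statically unstable.

-3.814 kg m⁻³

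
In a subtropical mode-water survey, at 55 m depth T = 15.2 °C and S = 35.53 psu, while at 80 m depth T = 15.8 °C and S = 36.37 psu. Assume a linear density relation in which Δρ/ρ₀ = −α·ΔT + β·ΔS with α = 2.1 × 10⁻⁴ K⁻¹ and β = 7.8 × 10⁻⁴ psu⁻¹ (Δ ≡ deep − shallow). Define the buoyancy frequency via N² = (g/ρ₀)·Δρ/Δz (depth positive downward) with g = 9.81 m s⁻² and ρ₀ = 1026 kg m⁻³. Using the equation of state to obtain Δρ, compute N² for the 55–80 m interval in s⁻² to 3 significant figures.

2.08 × 10⁻⁴ s⁻²

ΔT = +0.6 K, ΔS = +0.84 psu (deep − shallow).
Δρ/ρ₀ = −αΔT + βΔS = -1.26 × 10⁻⁴ + 6.552 × 10⁻⁴ = 5.292 × 10⁻⁴, so Δρ ≈ 0.5430 kg m⁻³.
N² = (g/ρ₀)·Δρ/Δz = g·(Δρ/ρ₀)/Δz = 9.81 × 5.292 × 10⁻⁴ / 25 = 2.0766 × 10⁻⁴ s⁻² ≈ 2.08 × 10⁻⁴ s⁻².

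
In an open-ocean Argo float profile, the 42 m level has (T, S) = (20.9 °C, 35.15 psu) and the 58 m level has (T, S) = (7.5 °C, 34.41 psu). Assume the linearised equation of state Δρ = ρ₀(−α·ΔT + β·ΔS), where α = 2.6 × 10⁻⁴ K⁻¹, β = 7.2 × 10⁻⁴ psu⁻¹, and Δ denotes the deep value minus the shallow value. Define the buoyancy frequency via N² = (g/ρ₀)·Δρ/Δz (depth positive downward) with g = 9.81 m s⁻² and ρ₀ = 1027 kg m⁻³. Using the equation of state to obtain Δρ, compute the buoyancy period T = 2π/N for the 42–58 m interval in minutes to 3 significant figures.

ΔT = -13.4 K, ΔS = -0.74 psu (deep − shallow).
Δρ/ρ₀ = −αΔT + βΔS = 3.484 × 10⁻³ − 5.328 × 10⁻⁴ = 2.9512 × 10⁻³, so Δρ ≈ 3.031 kg m⁻³.
N² = (g/ρ₀)·Δρ/Δz = g·(Δρ/ρ₀)/Δz = 9.81 × 2.9512 × 10⁻³ / 16 = 1.8095 × 10⁻³ s⁻².
N = √(1.8095 × 10⁻³) = 0.042538 rad s⁻¹ → T = 2π/N = 147.71 s = 2.4618 min ≈ 2.46 min.

2.46 min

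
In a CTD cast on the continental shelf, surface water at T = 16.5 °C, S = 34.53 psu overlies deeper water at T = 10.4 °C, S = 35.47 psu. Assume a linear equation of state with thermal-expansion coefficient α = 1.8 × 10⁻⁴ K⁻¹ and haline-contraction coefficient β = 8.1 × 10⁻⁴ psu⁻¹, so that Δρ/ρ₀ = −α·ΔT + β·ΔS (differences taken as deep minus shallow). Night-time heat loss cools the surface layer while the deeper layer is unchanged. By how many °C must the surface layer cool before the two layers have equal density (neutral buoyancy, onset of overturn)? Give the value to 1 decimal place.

10.3 °C

Neutral buoyancy requires Δρ = 0, i.e. −α(T_deep − T_surf′) + β(S_deep − S_surf) = 0.
T_surf′ = T_deep − (β/α)·ΔS = 10.4 − (8.1 × 10⁻⁴/1.8 × 10⁻⁴)·(+0.94) = 6.170 °C.
Cooling required: 16.5 − (6.170) = 10.330 °C.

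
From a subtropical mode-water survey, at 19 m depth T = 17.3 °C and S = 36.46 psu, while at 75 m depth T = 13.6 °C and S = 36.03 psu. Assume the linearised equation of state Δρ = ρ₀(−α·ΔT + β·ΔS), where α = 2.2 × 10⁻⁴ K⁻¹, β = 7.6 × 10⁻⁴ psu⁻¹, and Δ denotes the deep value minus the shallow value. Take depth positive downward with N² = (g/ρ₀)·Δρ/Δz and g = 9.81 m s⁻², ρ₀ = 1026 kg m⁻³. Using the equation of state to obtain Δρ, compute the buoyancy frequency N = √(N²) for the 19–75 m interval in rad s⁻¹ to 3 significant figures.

9.24 × 10⁻³ rad s⁻¹

ΔT = -3.7 K, ΔS = -0.43 psu (deep − shallow).
Δρ/ρ₀ = −αΔT + βΔS = 8.14 × 10⁻⁴ − 3.268 × 10⁻⁴ = 4.872 × 10⁻⁴, so Δρ ≈ 0.4999 kg m⁻³.
N² = (g/ρ₀)·Δρ/Δz = g·(Δρ/ρ₀)/Δz = 9.81 × 4.872 × 10⁻⁴ / 56 = 8.5347 × 10⁻⁵ s⁻².
N = √(8.5347 × 10⁻⁵) = 9.2383 × 10⁻³ rad s⁻¹ ≈ 9.24 × 10⁻³ rad s⁻¹.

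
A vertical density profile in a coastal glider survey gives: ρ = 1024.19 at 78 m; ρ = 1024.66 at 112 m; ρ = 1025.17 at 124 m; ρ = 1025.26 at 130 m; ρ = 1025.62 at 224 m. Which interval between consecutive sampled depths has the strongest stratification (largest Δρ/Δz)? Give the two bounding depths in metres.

112–124 m

Compute the density gradient over each adjacent pair:
  78–112 m: Δρ/Δz = 0.47/34 = 0.014 kg m⁻⁴
  112–124 m: Δρ/Δz = 0.51/12 = 0.043 kg m⁻⁴
  124–130 m: Δρ/Δz = 0.09/6 = 0.015 kg m⁻⁴
  130–224 m: Δρ/Δz = 0.36/94 = 3.8 × 10⁻³ kg m⁻⁴
The largest gradient is in the 112–124 m interval — the pycnocline.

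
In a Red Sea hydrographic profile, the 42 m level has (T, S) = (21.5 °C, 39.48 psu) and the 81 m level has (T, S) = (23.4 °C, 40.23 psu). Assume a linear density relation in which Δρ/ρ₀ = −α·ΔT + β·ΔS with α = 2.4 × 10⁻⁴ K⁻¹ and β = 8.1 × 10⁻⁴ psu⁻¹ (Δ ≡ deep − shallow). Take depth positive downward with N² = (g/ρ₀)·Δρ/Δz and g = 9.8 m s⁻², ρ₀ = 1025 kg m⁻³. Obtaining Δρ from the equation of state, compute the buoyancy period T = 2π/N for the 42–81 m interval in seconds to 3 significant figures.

ΔT = +1.9 K, ΔS = +0.75 psu (deep − shallow).
Δρ/ρ₀ = −αΔT + βΔS = -4.56 × 10⁻⁴ + 6.075 × 10⁻⁴ = 1.515 × 10⁻⁴, so Δρ ≈ 0.1553 kg m⁻³.
N² = (g/ρ₀)·Δρ/Δz = g·(Δρ/ρ₀)/Δz = 9.8 × 1.515 × 10⁻⁴ / 39 = 3.8069 × 10⁻⁵ s⁻².
N = √(3.8069 × 10⁻⁵) = 6.1700 × 10⁻³ rad s⁻¹ → T = 2π/N = 1.0183 × 10³ s ≈ 1.02 × 10³ s.

1.02 × 10³ s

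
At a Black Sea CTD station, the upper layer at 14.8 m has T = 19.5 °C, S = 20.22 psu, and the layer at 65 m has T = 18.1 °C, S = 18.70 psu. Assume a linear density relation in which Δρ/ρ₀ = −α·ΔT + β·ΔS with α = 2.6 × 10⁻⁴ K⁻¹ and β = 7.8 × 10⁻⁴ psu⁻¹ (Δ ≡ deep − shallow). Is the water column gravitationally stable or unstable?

ΔT = 18.1 − 19.5 = -1.4 K and ΔS = 18.70 − 20.22 = -1.52 psu (deep − shallow).
−αΔT = 3.64 × 10⁻⁴; βΔS = -1.1856 × 10⁻³; sum Δρ/ρ₀ = -8.216 × 10⁻⁴.
Δρ/ρ₀ < 0, so Δρ < 0: deeper water is lighter → statically unstable; the column would overturn.

unstable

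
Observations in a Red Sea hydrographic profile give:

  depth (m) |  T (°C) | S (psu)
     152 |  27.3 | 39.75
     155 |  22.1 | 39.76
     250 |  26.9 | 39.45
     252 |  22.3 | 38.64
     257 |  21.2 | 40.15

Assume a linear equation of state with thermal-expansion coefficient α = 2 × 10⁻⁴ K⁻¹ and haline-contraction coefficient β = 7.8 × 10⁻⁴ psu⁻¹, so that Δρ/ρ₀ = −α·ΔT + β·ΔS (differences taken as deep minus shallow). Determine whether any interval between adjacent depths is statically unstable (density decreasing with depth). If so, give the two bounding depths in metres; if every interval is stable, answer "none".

155–250 m

Evaluate Δρ/ρ₀ = −αΔT + βΔS across each adjacent pair:
  152–155 m: −αΔT+βΔS = −(2 × 10⁻⁴)(-5.2)+(7.8 × 10⁻⁴)(+0.01) = 1.0 × 10⁻³ → stable
  155–250 m: −αΔT+βΔS = −(2 × 10⁻⁴)(+4.8)+(7.8 × 10⁻⁴)(-0.31) = -1.2 × 10⁻³ → UNSTABLE
  250–252 m: −αΔT+βΔS = −(2 × 10⁻⁴)(-4.6)+(7.8 × 10⁻⁴)(-0.81) = 2.9 × 10⁻⁴ → stable
  252–257 m: −αΔT+βΔS = −(2 × 10⁻⁴)(-1.1)+(7.8 × 10⁻⁴)(+1.51) = 1.4 × 10⁻³ → stable
The 155–250 m interval has Δρ < 0: lighter water underlies denser water.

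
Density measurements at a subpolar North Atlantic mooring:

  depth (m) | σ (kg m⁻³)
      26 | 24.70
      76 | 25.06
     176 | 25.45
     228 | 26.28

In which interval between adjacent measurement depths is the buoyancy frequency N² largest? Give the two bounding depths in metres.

176–228 m

Compute the density gradient over each adjacent pair:
  26–76 m: Δρ/Δz = 0.36/50 = 7.2 × 10⁻³ kg m⁻⁴
  76–176 m: Δρ/Δz = 0.39/100 = 3.9 × 10⁻³ kg m⁻⁴
  176–228 m: Δρ/Δz = 0.83/52 = 0.016 kg m⁻⁴
The largest gradient is in the 176–228 m interval — the pycnocline.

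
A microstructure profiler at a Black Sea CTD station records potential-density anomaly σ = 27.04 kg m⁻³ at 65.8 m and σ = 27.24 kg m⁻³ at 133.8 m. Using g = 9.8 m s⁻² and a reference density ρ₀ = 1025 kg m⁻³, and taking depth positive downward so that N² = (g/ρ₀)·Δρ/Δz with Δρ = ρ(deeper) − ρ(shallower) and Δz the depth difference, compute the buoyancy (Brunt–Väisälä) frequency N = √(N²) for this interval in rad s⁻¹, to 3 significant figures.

Δρ = 1027.24 − 1027.04 = 0.20 kg m⁻³ over Δz = 133.8 − 65.8 = 68 m.
N² = (9.8/1025) × (0.20/68) = 2.8121 × 10⁻⁵ s⁻².
N = √(2.8121 × 10⁻⁵) = 5.3029 × 10⁻³ rad s⁻¹ ≈ 5.30 × 10⁻³ rad s⁻¹.

5.30 × 10⁻³ rad s⁻¹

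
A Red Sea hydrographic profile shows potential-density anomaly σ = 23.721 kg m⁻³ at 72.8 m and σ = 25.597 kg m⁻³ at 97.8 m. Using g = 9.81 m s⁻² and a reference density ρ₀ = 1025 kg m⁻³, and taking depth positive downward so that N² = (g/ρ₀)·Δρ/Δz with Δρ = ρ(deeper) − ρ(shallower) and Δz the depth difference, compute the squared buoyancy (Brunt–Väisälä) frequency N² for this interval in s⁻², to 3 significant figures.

7.18 × 10⁻⁴ s⁻²

Δρ = 1025.597 − 1023.721 = 1.876 kg m⁻³ over Δz = 97.8 − 72.8 = 25 m.
N² = (9.81/1025) × (1.876/25) = 7.1819 × 10⁻⁴ s⁻² ≈ 7.18 × 10⁻⁴ s⁻².
N² > 0, so the interval is statically stable.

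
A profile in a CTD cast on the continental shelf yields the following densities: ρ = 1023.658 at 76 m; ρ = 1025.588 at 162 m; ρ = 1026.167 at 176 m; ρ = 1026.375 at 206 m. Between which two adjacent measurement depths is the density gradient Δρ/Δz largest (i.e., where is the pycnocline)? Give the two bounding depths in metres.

Compute the density gradient over each adjacent pair:
  76–162 m: Δρ/Δz = 1.930/86 = 0.022 kg m⁻⁴
  162–176 m: Δρ/Δz = 0.579/14 = 0.041 kg m⁻⁴
  176–206 m: Δρ/Δz = 0.208/30 = 6.9 × 10⁻³ kg m⁻⁴
The largest gradient is in the 162–176 m interval — the pycnocline.

162–176 m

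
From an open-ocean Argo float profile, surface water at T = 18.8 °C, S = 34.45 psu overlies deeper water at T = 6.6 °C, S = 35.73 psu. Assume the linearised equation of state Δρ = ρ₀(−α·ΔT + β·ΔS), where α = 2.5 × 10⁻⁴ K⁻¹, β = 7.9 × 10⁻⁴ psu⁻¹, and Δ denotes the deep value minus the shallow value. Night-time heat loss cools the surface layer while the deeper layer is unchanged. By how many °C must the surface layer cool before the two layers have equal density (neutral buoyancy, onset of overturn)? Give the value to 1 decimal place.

16.2 °C

Neutral buoyancy requires Δρ = 0, i.e. −α(T_deep − T_surf′) + β(S_deep − S_surf) = 0.
T_surf′ = T_deep − (β/α)·ΔS = 6.6 − (7.9 × 10⁻⁴/2.5 × 10⁻⁴)·(+1.28) = 2.555 °C.
Cooling required: 18.8 − (2.555) = 16.245 °C.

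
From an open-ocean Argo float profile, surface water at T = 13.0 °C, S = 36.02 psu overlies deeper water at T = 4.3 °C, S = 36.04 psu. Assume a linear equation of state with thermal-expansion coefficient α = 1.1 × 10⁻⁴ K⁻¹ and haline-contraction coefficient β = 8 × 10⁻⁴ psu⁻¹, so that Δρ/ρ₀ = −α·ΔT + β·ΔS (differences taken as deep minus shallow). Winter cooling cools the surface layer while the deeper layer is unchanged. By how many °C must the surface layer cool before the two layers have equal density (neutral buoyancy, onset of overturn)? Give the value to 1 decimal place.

8.8 °C

Neutral buoyancy requires Δρ = 0, i.e. −α(T_deep − T_surf′) + β(S_deep − S_surf) = 0.
T_surf′ = T_deep − (β/α)·ΔS = 4.3 − (8 × 10⁻⁴/1.1 × 10⁻⁴)·(+0.02) = 4.155 °C.
Cooling required: 13.0 − (4.155) = 8.845 °C.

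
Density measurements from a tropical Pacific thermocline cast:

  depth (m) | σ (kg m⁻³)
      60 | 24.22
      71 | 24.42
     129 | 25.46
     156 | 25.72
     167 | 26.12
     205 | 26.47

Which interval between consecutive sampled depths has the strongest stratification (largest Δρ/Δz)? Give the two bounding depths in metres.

156–167 m

Compute the density gradient over each adjacent pair:
  60–71 m: Δρ/Δz = 0.20/11 = 0.018 kg m⁻⁴
  71–129 m: Δρ/Δz = 1.04/58 = 0.018 kg m⁻⁴
  129–156 m: Δρ/Δz = 0.26/27 = 9.6 × 10⁻³ kg m⁻⁴
  156–167 m: Δρ/Δz = 0.40/11 = 0.036 kg m⁻⁴
  167–205 m: Δρ/Δz = 0.35/38 = 9.2 × 10⁻³ kg m⁻⁴
The largest gradient is in the 156–167 m interval — the pycnocline.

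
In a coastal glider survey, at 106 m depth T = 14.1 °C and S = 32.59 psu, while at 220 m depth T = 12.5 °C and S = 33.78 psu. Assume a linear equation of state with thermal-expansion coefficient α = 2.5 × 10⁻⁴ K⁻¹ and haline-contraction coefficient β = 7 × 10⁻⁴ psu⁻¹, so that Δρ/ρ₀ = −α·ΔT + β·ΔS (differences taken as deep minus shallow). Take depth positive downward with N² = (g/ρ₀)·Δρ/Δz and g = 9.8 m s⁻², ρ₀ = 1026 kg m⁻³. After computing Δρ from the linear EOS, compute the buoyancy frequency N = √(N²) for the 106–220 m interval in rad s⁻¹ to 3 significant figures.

ΔT = -1.6 K, ΔS = +1.19 psu (deep − shallow).
Δρ/ρ₀ = −αΔT + βΔS = 4.00 × 10⁻⁴ + 8.33 × 10⁻⁴ = 1.233 × 10⁻³, so Δρ ≈ 1.265 kg m⁻³.
N² = (g/ρ₀)·Δρ/Δz = g·(Δρ/ρ₀)/Δz = 9.8 × 1.233 × 10⁻³ / 114 = 1.0599 × 10⁻⁴ s⁻².
N = √(1.0599 × 10⁻⁴) = 0.010295 rad s⁻¹ ≈ 0.0103 rad s⁻¹.

0.0103 rad s⁻¹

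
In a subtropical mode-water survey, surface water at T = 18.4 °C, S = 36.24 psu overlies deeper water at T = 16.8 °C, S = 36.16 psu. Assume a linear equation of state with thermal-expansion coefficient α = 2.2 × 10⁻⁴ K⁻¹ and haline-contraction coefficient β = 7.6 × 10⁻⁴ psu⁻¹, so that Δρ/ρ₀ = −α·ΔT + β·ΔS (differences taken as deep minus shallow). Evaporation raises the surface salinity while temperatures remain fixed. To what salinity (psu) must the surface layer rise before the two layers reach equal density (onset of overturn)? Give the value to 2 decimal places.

36.62 psu

Neutral buoyancy requires −α(T_deep − T_surf) + β(S_deep − S_surf′) = 0.
S_surf′ = S_deep − (α/β)·ΔT = 36.16 − (2.2 × 10⁻⁴/7.6 × 10⁻⁴)·(-1.6) = 36.6232 psu.
Increase required: 36.6232 − 36.24 = 0.3832 psu.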